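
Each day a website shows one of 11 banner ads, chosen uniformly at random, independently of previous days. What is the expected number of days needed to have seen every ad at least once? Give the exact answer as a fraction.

83711/2520

After i distinct types are collected, each trial gives a new one with probability (11−i)/11, so the expected wait for the next new type is 11/(11−i).
E = 11/11 + 11/10 + 11/9 + 11/8 + 11/7 + 11/6 + 11/5 + 11/4 + 11/3 + 11/2 + 11/1 = 83711/2520.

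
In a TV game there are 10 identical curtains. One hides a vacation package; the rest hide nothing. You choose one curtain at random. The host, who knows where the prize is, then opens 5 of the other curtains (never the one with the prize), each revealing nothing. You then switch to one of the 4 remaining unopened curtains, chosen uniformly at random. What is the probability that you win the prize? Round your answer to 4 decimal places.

Your original curtain holds the prize with probability 1/10, so the other 9 collectively hold it with probability 9/10.
The host can always find 5 empty curtains to open, so the reveals don't change that 9/10; it is now spread over the 4 remaining unopened curtains.
P(win by switching) = (9/10) · (1/4) = 9/40 ≈ 0.2250.

0.2250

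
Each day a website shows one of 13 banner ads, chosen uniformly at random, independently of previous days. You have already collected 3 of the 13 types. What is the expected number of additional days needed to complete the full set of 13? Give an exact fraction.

95953/2520

Starting from 3 distinct types, each trial gives a new one with probability (13−i)/13 when i types are held, so the wait for the next new type is 13/(13−i).
E = 13/10 + 13/9 + 13/8 + 13/7 + 13/6 + 13/5 + 13/4 + 13/3 + 13/2 + 13/1 = 95953/2520.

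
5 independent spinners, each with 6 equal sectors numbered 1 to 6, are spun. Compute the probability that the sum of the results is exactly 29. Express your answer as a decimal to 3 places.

0.001

There are 6^5 = 7776 equally likely outcomes.
The number of ordered 5-tuples from {1,…,6} summing to 29 is 5.
P(sum = 29) = 5/7776 ≈ 0.001.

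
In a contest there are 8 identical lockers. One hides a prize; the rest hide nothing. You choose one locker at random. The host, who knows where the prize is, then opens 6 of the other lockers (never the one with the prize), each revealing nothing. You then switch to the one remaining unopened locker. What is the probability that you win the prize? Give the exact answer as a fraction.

Your original locker holds the prize with probability 1/8, so the other 7 collectively hold it with probability 7/8.
The host can always find 6 empty lockers to open, so the reveals don't change that 7/8; it is now spread over the 1 remaining unopened locker.
P(win by switching) = (7/8) · (1/1) = 7/8.

7/8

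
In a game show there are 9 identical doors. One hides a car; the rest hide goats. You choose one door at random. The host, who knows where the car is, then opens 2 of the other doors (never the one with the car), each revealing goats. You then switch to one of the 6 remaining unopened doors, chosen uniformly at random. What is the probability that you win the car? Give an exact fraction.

Your original door holds the car with probability 1/9, so the other 8 collectively hold it with probability 8/9.
The host can always find 2 empty doors to open, so the reveals don't change that 8/9; it is now spread over the 6 remaining unopened doors.
P(win by switching) = (8/9) · (1/6) = 4/27.

4/27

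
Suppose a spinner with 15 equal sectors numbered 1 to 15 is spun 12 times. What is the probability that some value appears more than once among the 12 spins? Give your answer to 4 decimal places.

P(all 12 different) = 15/15 · 14/15 · ··· · 4/15 ≈ 0.0017.
P(at least two equal) = 1 − 0.0017 = 0.9983.

0.9983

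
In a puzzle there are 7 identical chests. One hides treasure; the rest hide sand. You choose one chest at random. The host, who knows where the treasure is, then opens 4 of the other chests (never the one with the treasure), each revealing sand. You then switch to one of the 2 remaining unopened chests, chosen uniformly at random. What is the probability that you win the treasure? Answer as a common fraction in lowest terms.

Your original chest holds the treasure with probability 1/7, so the other 6 collectively hold it with probability 6/7.
The host can always find 4 empty chests to open, so the reveals don't change that 6/7; it is now spread over the 2 remaining unopened chests.
P(win by switching) = (6/7) · (1/2) = 3/7.

3/7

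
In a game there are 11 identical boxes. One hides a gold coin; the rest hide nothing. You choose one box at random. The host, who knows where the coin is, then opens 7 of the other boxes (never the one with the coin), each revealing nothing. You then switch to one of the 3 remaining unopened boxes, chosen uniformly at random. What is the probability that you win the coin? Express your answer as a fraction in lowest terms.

Your original box holds the coin with probability 1/11, so the other 10 collectively hold it with probability 10/11.
The host can always find 7 empty boxes to open, so the reveals don't change that 10/11; it is now spread over the 3 remaining unopened boxes.
P(win by switching) = (10/11) · (1/3) = 10/33.

10/33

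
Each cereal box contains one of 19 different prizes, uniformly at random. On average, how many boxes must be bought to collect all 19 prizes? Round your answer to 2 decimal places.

67.41

After i distinct types are collected, each trial gives a new one with probability (19−i)/19, so the expected wait for the next new type is 19/(19−i).
E = 19/19 + 19/18 + 19/17 + 19/16 + 19/15 + 19/14 + 19/13 + 19/12 + 19/11 + 19/10 + 19/9 + 19/8 + 19/7 + 19/6 + 19/5 + 19/4 + 19/3 + 19/2 + 19/1 = 275295799/4084080 ≈ 67.41.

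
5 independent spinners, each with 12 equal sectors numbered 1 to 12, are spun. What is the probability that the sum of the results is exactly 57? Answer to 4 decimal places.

0.0001

There are 12^5 = 248832 equally likely outcomes.
The number of ordered 5-tuples from {1,…,12} summing to 57 is 35.
P(sum = 57) = 35/248832 ≈ 0.0001.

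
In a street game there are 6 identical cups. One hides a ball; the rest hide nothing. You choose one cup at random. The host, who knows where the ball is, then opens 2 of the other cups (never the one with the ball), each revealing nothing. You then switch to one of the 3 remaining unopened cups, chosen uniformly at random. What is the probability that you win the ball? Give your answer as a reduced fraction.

5/18

Your original cup holds the ball with probability 1/6, so the other 5 collectively hold it with probability 5/6.
The host can always find 2 empty cups to open, so the reveals don't change that 5/6; it is now spread over the 3 remaining unopened cups.
P(win by switching) = (5/6) · (1/3) = 5/18.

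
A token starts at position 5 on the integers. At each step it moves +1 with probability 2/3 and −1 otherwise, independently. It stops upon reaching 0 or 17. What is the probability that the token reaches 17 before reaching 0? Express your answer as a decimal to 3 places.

0.969

Let r = q/p = (1/3)/(2/3) = 1/2. The recurrence P(i) = p·P(i+1) + q·P(i−1) with P(0)=0, P(17)=1 gives P(i) = (1 − r^i)/(1 − r^17).
P(5) = (1 − (1/2)^5) / (1 − (1/2)^17) = 126976/131071 ≈ 0.969.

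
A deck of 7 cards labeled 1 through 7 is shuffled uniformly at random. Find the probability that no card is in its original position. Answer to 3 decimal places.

This is the derangement probability: permutations of 7 with no fixed point.
D(7) = 7! · (1 − 1/1! + 1/2! − ··· + (−1)^7/7!) = 1854.
P = 1854/5040 = 103/280 ≈ 0.368.

0.368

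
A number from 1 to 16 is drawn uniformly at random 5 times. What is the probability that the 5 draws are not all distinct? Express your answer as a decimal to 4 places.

P(all 5 different) = 16/16 · 15/16 · ··· · 12/16 ≈ 0.4999.
P(at least two equal) = 1 − 0.4999 = 0.5001.

0.5001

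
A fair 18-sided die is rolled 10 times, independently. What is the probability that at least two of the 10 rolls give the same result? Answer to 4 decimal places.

0.9555

P(all 10 different) = 18/18 · 17/18 · ··· · 9/18 ≈ 0.0445.
P(at least two equal) = 1 − 0.0445 = 0.9555.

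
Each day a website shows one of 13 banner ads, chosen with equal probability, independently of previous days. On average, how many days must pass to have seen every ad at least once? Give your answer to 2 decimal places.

41.34

After i distinct types are collected, each trial gives a new one with probability (13−i)/13, so the expected wait for the next new type is 13/(13−i).
E = 13/13 + 13/12 + 13/11 + 13/10 + 13/9 + 13/8 + 13/7 + 13/6 + 13/5 + 13/4 + 13/3 + 13/2 + 13/1 = 1145993/27720 ≈ 41.34.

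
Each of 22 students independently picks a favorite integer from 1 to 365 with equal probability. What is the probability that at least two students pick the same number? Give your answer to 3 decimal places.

It's easier to compute the probability that all 22 are distinct.
P(all distinct) = 365/365 · 364/365 · ··· · 344/365 ≈ 0.524.
So the probability of at least one match is 1 − 0.524 = 0.476.

0.476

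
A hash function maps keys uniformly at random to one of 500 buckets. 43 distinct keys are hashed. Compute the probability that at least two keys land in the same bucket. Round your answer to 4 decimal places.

It's easier to compute the probability that all 43 are distinct.
P(all distinct) = 500/500 · 499/500 · ··· · 458/500 ≈ 0.1558.
So the probability of at least one match is 1 − 0.1558 = 0.8442.

0.8442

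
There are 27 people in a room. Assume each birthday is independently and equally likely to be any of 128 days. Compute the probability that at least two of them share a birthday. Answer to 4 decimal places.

0.9479

It's easier to compute the probability that all 27 are distinct.
P(all distinct) = 128/128 · 127/128 · ··· · 102/128 ≈ 0.0521.
So the probability of at least one match is 1 − 0.0521 = 0.9479.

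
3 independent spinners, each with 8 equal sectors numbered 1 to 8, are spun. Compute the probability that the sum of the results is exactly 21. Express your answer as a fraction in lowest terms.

There are 8^3 = 512 equally likely outcomes.
The number of ordered 3-tuples from {1,…,8} summing to 21 is 10.
P(sum = 21) = 10/512 = 5/256.

5/256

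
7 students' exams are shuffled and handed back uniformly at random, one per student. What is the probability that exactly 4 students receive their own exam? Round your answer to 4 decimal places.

0.0139

Choose which 4 of the 7 are fixed: C(7,4) = 35 ways.
The remaining 3 must have no fixed point: D(3) = 2.
P = 35·2/5040 = 1/72 ≈ 0.0139.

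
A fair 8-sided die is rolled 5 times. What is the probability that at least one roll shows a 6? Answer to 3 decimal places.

P(no roll shows a 6) = (7/8)^5 ≈ 0.513.
P(at least one) = 1 − 0.513 = 0.487.

0.487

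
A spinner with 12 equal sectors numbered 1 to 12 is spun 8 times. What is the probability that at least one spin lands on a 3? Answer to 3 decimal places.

0.501

P(no spin lands on a 3) = (11/12)^8 ≈ 0.499.
P(at least one) = 1 − 0.499 = 0.501.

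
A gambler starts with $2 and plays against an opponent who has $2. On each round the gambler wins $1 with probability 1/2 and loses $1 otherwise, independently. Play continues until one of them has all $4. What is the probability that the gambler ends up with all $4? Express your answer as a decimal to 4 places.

0.5000

With a fair step, P(i) = ½P(i−1) + ½P(i+1) with P(0)=0, P(4)=1 has the linear solution P(i) = i/4.
P(2) = 2/4 = 1/2 ≈ 0.5000.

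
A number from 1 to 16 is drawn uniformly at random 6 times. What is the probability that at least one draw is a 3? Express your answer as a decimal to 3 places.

P(no draw is a 3) = (15/16)^6 ≈ 0.679.
P(at least one) = 1 − 0.679 = 0.321.

0.321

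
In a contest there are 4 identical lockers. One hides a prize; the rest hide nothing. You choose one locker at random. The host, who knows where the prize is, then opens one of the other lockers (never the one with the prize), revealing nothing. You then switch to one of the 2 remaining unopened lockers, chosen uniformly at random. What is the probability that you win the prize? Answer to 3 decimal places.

0.375

Your original locker holds the prize with probability 1/4, so the other 3 collectively hold it with probability 3/4.
The host can always find an empty locker to open, so this doesn't change that 3/4; it is now spread over the 2 remaining unopened lockers.
P(win by switching) = (3/4) · (1/2) = 3/8 ≈ 0.375.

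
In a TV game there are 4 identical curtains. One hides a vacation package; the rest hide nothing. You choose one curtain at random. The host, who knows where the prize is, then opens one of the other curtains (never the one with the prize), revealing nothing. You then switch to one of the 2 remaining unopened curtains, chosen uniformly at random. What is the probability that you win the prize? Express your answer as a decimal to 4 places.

0.3750

Your original curtain holds the prize with probability 1/4, so the other 3 collectively hold it with probability 3/4.
The host can always find an empty curtain to open, so this doesn't change that 3/4; it is now spread over the 2 remaining unopened curtains.
P(win by switching) = (3/4) · (1/2) = 3/8 ≈ 0.3750.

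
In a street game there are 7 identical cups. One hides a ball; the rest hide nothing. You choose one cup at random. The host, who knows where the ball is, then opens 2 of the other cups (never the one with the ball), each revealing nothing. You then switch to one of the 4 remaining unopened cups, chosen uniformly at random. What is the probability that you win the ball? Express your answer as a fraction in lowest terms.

3/14

Your original cup holds the ball with probability 1/7, so the other 6 collectively hold it with probability 6/7.
The host can always find 2 empty cups to open, so the reveals don't change that 6/7; it is now spread over the 4 remaining unopened cups.
P(win by switching) = (6/7) · (1/4) = 3/14.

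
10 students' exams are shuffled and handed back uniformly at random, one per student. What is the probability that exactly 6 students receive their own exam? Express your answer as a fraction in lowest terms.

1/1920

Choose which 6 of the 10 are fixed: C(10,6) = 210 ways.
The remaining 4 must have no fixed point: D(4) = 9.
P = 210·9/3628800 = 1/1920.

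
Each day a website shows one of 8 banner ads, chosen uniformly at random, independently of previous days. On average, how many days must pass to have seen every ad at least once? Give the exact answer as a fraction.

After i distinct types are collected, each trial gives a new one with probability (8−i)/8, so the expected wait for the next new type is 8/(8−i).
E = 8/8 + 8/7 + 8/6 + 8/5 + 8/4 + 8/3 + 8/2 + 8/1 = 761/35.

761/35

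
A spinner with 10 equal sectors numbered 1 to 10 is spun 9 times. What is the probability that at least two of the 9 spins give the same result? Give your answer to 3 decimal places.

P(all 9 different) = 10/10 · 9/10 · ··· · 2/10 ≈ 0.004.
P(at least two equal) = 1 − 0.004 = 0.996.

0.996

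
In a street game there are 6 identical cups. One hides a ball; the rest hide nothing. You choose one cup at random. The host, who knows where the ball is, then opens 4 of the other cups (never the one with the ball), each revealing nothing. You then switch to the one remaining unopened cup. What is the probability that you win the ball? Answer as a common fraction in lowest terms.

5/6

Your original cup holds the ball with probability 1/6, so the other 5 collectively hold it with probability 5/6.
The host can always find 4 empty cups to open, so the reveals don't change that 5/6; it is now spread over the 1 remaining unopened cup.
P(win by switching) = (5/6) · (1/1) = 5/6.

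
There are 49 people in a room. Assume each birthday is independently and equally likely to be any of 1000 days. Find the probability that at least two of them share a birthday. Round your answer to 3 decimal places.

0.697

It's easier to compute the probability that all 49 are distinct.
P(all distinct) = 1000/1000 · 999/1000 · ··· · 952/1000 ≈ 0.303.
So the probability of at least one match is 1 − 0.303 = 0.697.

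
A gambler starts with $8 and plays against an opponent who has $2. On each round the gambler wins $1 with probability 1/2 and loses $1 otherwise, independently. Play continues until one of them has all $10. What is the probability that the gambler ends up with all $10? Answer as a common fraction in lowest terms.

With a fair step, P(i) = ½P(i−1) + ½P(i+1) with P(0)=0, P(10)=1 has the linear solution P(i) = i/10.
P(8) = 8/10 = 4/5.

4/5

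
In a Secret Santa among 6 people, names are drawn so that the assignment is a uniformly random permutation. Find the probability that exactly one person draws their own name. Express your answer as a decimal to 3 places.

Choose which one is fixed: C(6,1) = 6 ways.
The remaining 5 must have no fixed point: D(5) = 44.
P = 6·44/720 = 11/30 ≈ 0.367.

0.367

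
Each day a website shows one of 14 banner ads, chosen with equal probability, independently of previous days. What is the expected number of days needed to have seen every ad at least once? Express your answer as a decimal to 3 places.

45.522

After i distinct types are collected, each trial gives a new one with probability (14−i)/14, so the expected wait for the next new type is 14/(14−i).
E = 14/14 + 14/13 + 14/12 + 14/11 + 14/10 + 14/9 + 14/8 + 14/7 + 14/6 + 14/5 + 14/4 + 14/3 + 14/2 + 14/1 = 1171733/25740 ≈ 45.522.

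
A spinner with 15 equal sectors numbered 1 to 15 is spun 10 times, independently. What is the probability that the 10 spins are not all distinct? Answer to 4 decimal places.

P(all 10 different) = 15/15 · 14/15 · ··· · 6/15 ≈ 0.0189.
P(at least two equal) = 1 − 0.0189 = 0.9811.

0.9811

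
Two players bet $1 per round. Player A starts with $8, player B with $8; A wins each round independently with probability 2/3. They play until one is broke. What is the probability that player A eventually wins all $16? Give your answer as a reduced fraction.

Let r = q/p = (1/3)/(2/3) = 1/2. The recurrence P(i) = p·P(i+1) + q·P(i−1) with P(0)=0, P(16)=1 gives P(i) = (1 − r^i)/(1 − r^16).
P(8) = (1 − (1/2)^8) / (1 − (1/2)^16) = 256/257.

256/257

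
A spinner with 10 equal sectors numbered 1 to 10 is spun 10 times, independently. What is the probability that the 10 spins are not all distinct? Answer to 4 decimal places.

P(all 10 different) = 10/10 · 9/10 · ··· · 1/10 ≈ 0.0004.
P(at least two equal) = 1 − 0.0004 = 0.9996.

0.9996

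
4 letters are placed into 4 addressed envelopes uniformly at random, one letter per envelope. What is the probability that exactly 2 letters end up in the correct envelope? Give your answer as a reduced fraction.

1/4

Choose which 2 of the 4 are fixed: C(4,2) = 6 ways.
The remaining 2 must have no fixed point: D(2) = 1.
P = 6·1/24 = 1/4.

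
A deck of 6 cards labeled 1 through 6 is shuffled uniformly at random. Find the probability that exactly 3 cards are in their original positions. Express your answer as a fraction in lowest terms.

Choose which 3 of the 6 are fixed: C(6,3) = 20 ways.
The remaining 3 must have no fixed point: D(3) = 2.
P = 20·2/720 = 1/18.

1/18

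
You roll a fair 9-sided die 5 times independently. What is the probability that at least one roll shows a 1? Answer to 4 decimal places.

P(no roll shows a 1) = (8/9)^5 ≈ 0.5549.
P(at least one) = 1 − 0.5549 = 0.4451.

0.4451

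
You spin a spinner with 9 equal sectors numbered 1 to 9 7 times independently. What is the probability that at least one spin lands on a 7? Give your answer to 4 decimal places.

P(no spin lands on a 7) = (8/9)^7 ≈ 0.4385.
P(at least one) = 1 − 0.4385 = 0.5615.

0.5615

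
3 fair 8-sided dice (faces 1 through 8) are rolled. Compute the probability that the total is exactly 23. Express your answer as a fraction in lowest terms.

There are 8^3 = 512 equally likely outcomes.
The number of ordered 3-tuples from {1,…,8} summing to 23 is 3.
P(sum = 23) = 3/512.

3/512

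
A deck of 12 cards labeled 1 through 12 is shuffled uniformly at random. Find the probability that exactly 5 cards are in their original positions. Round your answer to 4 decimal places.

Choose which 5 of the 12 are fixed: C(12,5) = 792 ways.
The remaining 7 must have no fixed point: D(7) = 1854.
P = 792·1854/479001600 = 103/33600 ≈ 0.0031.

0.0031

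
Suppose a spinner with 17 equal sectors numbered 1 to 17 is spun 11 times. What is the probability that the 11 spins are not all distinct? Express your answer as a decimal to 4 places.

P(all 11 different) = 17/17 · 16/17 · ··· · 7/17 ≈ 0.0144.
P(at least two equal) = 1 − 0.0144 = 0.9856.

0.9856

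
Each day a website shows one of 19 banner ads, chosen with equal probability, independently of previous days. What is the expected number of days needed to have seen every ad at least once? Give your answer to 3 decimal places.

After i distinct types are collected, each trial gives a new one with probability (19−i)/19, so the expected wait for the next new type is 19/(19−i).
E = 19/19 + 19/18 + 19/17 + 19/16 + 19/15 + 19/14 + 19/13 + 19/12 + 19/11 + 19/10 + 19/9 + 19/8 + 19/7 + 19/6 + 19/5 + 19/4 + 19/3 + 19/2 + 19/1 = 275295799/4084080 ≈ 67.407.

67.407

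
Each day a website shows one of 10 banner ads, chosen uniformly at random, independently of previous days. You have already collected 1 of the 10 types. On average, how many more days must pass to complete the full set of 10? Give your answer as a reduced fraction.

Starting from 1 distinct type, each trial gives a new one with probability (10−i)/10 when i types are held, so the wait for the next new type is 10/(10−i).
E = 10/9 + 10/8 + 10/7 + 10/6 + 10/5 + 10/4 + 10/3 + 10/2 + 10/1 = 7129/252.

7129/252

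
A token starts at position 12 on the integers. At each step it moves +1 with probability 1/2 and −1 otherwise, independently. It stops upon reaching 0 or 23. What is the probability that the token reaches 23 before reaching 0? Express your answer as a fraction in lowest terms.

12/23

With a fair step, P(i) = ½P(i−1) + ½P(i+1) with P(0)=0, P(23)=1 has the linear solution P(i) = i/23.
P(12) = 12/23.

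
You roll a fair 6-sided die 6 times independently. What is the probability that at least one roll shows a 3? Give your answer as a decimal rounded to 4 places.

0.6651

P(no roll shows a 3) = (5/6)^6 ≈ 0.3349.
P(at least one) = 1 − 0.3349 = 0.6651.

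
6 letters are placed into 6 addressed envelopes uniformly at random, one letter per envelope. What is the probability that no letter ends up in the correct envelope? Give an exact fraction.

This is the derangement probability: permutations of 6 with no fixed point.
D(6) = 6! · (1 − 1/1! + 1/2! − ··· + (−1)^6/6!) = 265.
P = 265/720 = 53/144.

53/144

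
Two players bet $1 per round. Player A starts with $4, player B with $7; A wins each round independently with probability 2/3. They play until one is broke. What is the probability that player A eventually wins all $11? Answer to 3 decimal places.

Let r = q/p = (1/3)/(2/3) = 1/2. The recurrence P(i) = p·P(i+1) + q·P(i−1) with P(0)=0, P(11)=1 gives P(i) = (1 − r^i)/(1 − r^11).
P(4) = (1 − (1/2)^4) / (1 − (1/2)^11) = 1920/2047 ≈ 0.938.

0.938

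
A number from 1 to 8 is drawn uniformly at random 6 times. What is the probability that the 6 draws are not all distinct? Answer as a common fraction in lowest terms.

3781/4096

P(all 6 different) = 8/8 · 7/8 · ··· · 3/8 = 315/4096.
P(at least two equal) = 1 − 315/4096 = 3781/4096.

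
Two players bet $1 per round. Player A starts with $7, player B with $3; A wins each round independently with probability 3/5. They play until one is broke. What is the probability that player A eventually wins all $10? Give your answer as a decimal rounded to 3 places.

Let r = q/p = (2/5)/(3/5) = 2/3. The recurrence P(i) = p·P(i+1) + q·P(i−1) with P(0)=0, P(10)=1 gives P(i) = (1 − r^i)/(1 − r^10).
P(7) = (1 − (2/3)^7) / (1 − (2/3)^10) = 55593/58025 ≈ 0.958.

0.958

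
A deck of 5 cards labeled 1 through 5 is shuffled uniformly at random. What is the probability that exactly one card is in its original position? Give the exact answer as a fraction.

Choose which one is fixed: C(5,1) = 5 ways.
The remaining 4 must have no fixed point: D(4) = 9.
P = 5·9/120 = 3/8.

3/8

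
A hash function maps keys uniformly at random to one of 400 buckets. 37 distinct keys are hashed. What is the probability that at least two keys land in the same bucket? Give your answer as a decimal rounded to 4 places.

0.8206

It's easier to compute the probability that all 37 are distinct.
P(all distinct) = 400/400 · 399/400 · ··· · 364/400 ≈ 0.1794.
So the probability of at least one match is 1 − 0.1794 = 0.8206.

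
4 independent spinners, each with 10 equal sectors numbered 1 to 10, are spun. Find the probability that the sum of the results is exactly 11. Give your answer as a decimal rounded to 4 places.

There are 10^4 = 10000 equally likely outcomes.
The number of ordered 4-tuples from {1,…,10} summing to 11 is 120.
P(sum = 11) = 120/10000 = 3/250 ≈ 0.0120.

0.0120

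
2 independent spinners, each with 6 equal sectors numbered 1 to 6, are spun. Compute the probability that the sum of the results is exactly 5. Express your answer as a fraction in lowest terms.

There are 6^2 = 36 equally likely outcomes.
The number of ordered 2-tuples from {1,…,6} summing to 5 is 4.
P(sum = 5) = 4/36 = 1/9.

1/9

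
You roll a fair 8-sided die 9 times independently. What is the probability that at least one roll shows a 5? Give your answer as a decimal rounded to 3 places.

P(no roll shows a 5) = (7/8)^9 ≈ 0.301.
P(at least one) = 1 − 0.301 = 0.699.

0.699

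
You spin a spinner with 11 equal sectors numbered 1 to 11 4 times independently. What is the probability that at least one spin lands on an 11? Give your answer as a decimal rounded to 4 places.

P(no spin lands on an 11) = (10/11)^4 ≈ 0.6830.
P(at least one) = 1 − 0.6830 = 0.3170.

0.3170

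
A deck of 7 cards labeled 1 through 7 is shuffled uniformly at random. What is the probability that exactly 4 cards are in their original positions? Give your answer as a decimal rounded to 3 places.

0.014

Choose which 4 of the 7 are fixed: C(7,4) = 35 ways.
The remaining 3 must have no fixed point: D(3) = 2.
P = 35·2/5040 = 1/72 ≈ 0.014.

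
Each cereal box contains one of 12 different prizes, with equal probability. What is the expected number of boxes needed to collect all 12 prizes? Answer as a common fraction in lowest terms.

86021/2310

After i distinct types are collected, each trial gives a new one with probability (12−i)/12, so the expected wait for the next new type is 12/(12−i).
E = 12/12 + 12/11 + 12/10 + 12/9 + 12/8 + 12/7 + 12/6 + 12/5 + 12/4 + 12/3 + 12/2 + 12/1 = 86021/2310.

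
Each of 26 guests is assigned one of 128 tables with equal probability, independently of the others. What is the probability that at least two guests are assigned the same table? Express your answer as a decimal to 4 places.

It's easier to compute the probability that all 26 are distinct.
P(all distinct) = 128/128 · 127/128 · ··· · 103/128 ≈ 0.0654.
So the probability of at least one match is 1 − 0.0654 = 0.9346.

0.9346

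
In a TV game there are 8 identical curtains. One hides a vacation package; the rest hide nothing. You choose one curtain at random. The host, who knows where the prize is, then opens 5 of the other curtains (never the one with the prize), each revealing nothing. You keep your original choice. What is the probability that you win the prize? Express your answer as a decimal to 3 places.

The host can always open 5 empty curtains regardless of your choice, so the reveals give no information about your original curtain.
P(win by staying) = 1/8 ≈ 0.125.

0.125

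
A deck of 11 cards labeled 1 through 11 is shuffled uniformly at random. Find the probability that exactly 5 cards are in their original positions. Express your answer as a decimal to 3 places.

Choose which 5 of the 11 are fixed: C(11,5) = 462 ways.
The remaining 6 must have no fixed point: D(6) = 265.
P = 462·265/39916800 = 53/17280 ≈ 0.003.

0.003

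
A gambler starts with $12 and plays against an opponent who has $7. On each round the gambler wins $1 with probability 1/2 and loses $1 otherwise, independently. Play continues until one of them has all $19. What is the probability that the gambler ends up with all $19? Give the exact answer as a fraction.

12/19

With a fair step, P(i) = ½P(i−1) + ½P(i+1) with P(0)=0, P(19)=1 has the linear solution P(i) = i/19.
P(12) = 12/19.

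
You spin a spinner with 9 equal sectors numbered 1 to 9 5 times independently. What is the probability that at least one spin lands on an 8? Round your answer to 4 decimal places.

P(no spin lands on an 8) = (8/9)^5 ≈ 0.5549.
P(at least one) = 1 − 0.5549 = 0.4451.

0.4451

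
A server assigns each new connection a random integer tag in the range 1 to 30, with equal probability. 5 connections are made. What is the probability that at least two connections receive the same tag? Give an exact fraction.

It's easier to compute the probability that all 5 are distinct.
P(all distinct) = 30/30 · 29/30 · ··· · 26/30 = 2639/3750.
So the probability of at least one match is 1 − 2639/3750 = 1111/3750.

1111/3750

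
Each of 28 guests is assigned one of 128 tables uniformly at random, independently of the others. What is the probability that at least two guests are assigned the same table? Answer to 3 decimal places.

It's easier to compute the probability that all 28 are distinct.
P(all distinct) = 128/128 · 127/128 · ··· · 101/128 ≈ 0.041.
So the probability of at least one match is 1 − 0.041 = 0.959.

0.959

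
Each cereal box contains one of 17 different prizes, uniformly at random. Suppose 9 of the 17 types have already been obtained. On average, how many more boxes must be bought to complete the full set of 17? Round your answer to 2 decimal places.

46.20

Starting from 9 distinct types, each trial gives a new one with probability (17−i)/17 when i types are held, so the wait for the next new type is 17/(17−i).
E = 17/8 + 17/7 + 17/6 + 17/5 + 17/4 + 17/3 + 17/2 + 17/1 = 12937/280 ≈ 46.20.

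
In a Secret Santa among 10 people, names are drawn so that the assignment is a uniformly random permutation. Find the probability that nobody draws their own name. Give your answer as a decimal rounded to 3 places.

0.368

This is the derangement probability: permutations of 10 with no fixed point.
D(10) = 10! · (1 − 1/1! + 1/2! − ··· + (−1)^10/10!) = 1334961.
P = 1334961/3628800 = 16481/44800 ≈ 0.368.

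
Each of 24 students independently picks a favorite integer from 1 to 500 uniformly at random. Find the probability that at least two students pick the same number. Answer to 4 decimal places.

It's easier to compute the probability that all 24 are distinct.
P(all distinct) = 500/500 · 499/500 · ··· · 477/500 ≈ 0.5707.
So the probability of at least one match is 1 − 0.5707 = 0.4293.

0.4293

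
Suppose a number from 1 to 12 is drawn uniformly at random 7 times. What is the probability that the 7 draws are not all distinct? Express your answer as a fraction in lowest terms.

3071/3456

P(all 7 different) = 12/12 · 11/12 · ··· · 6/12 = 385/3456.
P(at least two equal) = 1 − 385/3456 = 3071/3456.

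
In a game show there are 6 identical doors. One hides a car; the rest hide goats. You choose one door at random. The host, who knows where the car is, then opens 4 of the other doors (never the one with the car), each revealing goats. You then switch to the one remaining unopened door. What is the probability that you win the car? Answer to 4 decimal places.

0.8333

Your original door holds the car with probability 1/6, so the other 5 collectively hold it with probability 5/6.
The host can always find 4 empty doors to open, so the reveals don't change that 5/6; it is now spread over the 1 remaining unopened door.
P(win by switching) = (5/6) · (1/1) = 5/6 ≈ 0.8333.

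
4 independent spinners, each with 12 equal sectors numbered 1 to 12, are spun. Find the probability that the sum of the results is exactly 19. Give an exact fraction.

There are 12^4 = 20736 equally likely outcomes.
The number of ordered 4-tuples from {1,…,12} summing to 19 is 736.
P(sum = 19) = 736/20736 = 23/648.

23/648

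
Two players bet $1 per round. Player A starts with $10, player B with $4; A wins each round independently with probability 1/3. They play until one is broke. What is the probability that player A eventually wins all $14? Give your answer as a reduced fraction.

341/5461

Let r = q/p = (2/3)/(1/3) = 2. The recurrence P(i) = p·P(i+1) + q·P(i−1) with P(0)=0, P(14)=1 gives P(i) = (1 − r^i)/(1 − r^14).
P(10) = (1 − (2)^10) / (1 − (2)^14) = 341/5461.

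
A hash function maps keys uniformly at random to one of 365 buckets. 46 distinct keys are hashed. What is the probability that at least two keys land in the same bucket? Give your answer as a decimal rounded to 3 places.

0.948

It's easier to compute the probability that all 46 are distinct.
P(all distinct) = 365/365 · 364/365 · ··· · 320/365 ≈ 0.052.
So the probability of at least one match is 1 − 0.052 = 0.948.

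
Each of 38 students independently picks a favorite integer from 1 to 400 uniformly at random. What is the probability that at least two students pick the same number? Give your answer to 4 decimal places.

0.8372

It's easier to compute the probability that all 38 are distinct.
P(all distinct) = 400/400 · 399/400 · ··· · 363/400 ≈ 0.1628.
So the probability of at least one match is 1 − 0.1628 = 0.8372.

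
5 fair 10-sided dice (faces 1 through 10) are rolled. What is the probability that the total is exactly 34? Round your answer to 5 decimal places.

0.03795

There are 10^5 = 100000 equally likely outcomes.
The number of ordered 5-tuples from {1,…,10} summing to 34 is 3795.
P(sum = 34) = 3795/100000 = 759/20000 ≈ 0.03795.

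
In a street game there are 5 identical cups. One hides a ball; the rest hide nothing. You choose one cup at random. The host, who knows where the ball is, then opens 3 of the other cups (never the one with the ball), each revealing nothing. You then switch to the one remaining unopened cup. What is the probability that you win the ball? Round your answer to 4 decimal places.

Your original cup holds the ball with probability 1/5, so the other 4 collectively hold it with probability 4/5.
The host can always find 3 empty cups to open, so the reveals don't change that 4/5; it is now spread over the 1 remaining unopened cup.
P(win by switching) = (4/5) · (1/1) = 4/5 ≈ 0.8000.

0.8000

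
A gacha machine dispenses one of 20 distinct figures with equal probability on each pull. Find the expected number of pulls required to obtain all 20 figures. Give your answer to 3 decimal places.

71.955

After i distinct types are collected, each trial gives a new one with probability (20−i)/20, so the expected wait for the next new type is 20/(20−i).
E = 20/20 + 20/19 + 20/18 + 20/17 + 20/16 + 20/15 + 20/14 + 20/13 + 20/12 + 20/11 + 20/10 + 20/9 + 20/8 + 20/7 + 20/6 + 20/5 + 20/4 + 20/3 + 20/2 + 20/1 = 279175675/3879876 ≈ 71.955.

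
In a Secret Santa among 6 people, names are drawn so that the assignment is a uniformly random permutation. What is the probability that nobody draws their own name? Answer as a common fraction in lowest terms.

This is the derangement probability: permutations of 6 with no fixed point.
D(6) = 6! · (1 − 1/1! + 1/2! − ··· + (−1)^6/6!) = 265.
P = 265/720 = 53/144.

53/144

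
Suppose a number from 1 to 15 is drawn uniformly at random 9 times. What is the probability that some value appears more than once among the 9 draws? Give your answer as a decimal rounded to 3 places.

P(all 9 different) = 15/15 · 14/15 · ··· · 7/15 ≈ 0.047.
P(at least two equal) = 1 − 0.047 = 0.953.

0.953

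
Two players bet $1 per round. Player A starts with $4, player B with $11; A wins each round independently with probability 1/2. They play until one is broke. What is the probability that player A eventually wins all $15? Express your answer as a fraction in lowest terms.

4/15

With a fair step, P(i) = ½P(i−1) + ½P(i+1) with P(0)=0, P(15)=1 has the linear solution P(i) = i/15.
P(4) = 4/15.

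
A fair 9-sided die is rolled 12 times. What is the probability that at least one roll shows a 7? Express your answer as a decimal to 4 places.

P(no roll shows a 7) = (8/9)^12 ≈ 0.2433.
P(at least one) = 1 − 0.2433 = 0.7567.

0.7567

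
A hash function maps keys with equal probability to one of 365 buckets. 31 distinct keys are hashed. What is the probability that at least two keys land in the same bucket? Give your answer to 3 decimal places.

It's easier to compute the probability that all 31 are distinct.
P(all distinct) = 365/365 · 364/365 · ··· · 335/365 ≈ 0.270.
So the probability of at least one match is 1 − 0.270 = 0.730.

0.730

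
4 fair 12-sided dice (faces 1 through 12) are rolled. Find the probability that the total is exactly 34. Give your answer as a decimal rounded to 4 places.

0.0309

There are 12^4 = 20736 equally likely outcomes.
The number of ordered 4-tuples from {1,…,12} summing to 34 is 640.
P(sum = 34) = 640/20736 = 5/162 ≈ 0.0309.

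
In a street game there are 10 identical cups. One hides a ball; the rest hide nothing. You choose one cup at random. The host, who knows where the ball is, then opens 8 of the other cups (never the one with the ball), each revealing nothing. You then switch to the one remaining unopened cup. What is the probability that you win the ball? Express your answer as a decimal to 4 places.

Your original cup holds the ball with probability 1/10, so the other 9 collectively hold it with probability 9/10.
The host can always find 8 empty cups to open, so the reveals don't change that 9/10; it is now spread over the 1 remaining unopened cup.
P(win by switching) = (9/10) · (1/1) = 9/10 ≈ 0.9000.

0.9000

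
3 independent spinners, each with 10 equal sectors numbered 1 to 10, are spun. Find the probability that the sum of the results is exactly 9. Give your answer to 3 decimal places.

There are 10^3 = 1000 equally likely outcomes.
The number of ordered 3-tuples from {1,…,10} summing to 9 is 28.
P(sum = 9) = 28/1000 = 7/250 ≈ 0.028.

0.028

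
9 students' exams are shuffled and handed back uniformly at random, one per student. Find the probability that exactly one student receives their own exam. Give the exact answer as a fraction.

Choose which one is fixed: C(9,1) = 9 ways.
The remaining 8 must have no fixed point: D(8) = 14833.
P = 9·14833/362880 = 2119/5760.

2119/5760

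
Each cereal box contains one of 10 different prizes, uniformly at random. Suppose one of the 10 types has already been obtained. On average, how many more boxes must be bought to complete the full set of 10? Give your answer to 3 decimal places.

Starting from 1 distinct type, each trial gives a new one with probability (10−i)/10 when i types are held, so the wait for the next new type is 10/(10−i).
E = 10/9 + 10/8 + 10/7 + 10/6 + 10/5 + 10/4 + 10/3 + 10/2 + 10/1 = 7129/252 ≈ 28.290.

28.290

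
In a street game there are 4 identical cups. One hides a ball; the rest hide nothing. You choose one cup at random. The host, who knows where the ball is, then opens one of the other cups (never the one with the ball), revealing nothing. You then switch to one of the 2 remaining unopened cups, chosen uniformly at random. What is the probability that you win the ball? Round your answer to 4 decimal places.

Your original cup holds the ball with probability 1/4, so the other 3 collectively hold it with probability 3/4.
The host can always find an empty cup to open, so this doesn't change that 3/4; it is now spread over the 2 remaining unopened cups.
P(win by switching) = (3/4) · (1/2) = 3/8 ≈ 0.3750.

0.3750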